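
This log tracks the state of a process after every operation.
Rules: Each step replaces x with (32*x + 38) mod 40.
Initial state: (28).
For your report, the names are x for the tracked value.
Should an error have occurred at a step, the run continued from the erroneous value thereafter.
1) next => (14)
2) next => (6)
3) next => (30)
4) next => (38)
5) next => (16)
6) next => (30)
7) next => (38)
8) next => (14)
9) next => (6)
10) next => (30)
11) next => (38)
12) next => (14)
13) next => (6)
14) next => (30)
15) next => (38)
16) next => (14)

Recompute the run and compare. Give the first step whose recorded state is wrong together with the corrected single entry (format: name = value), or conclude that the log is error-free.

step 5, x = 14

Recomputing the run from the initial state:
step 1: x = 14
step 2: x = 6
step 3: x = 30
step 4: x = 38
step 5: x = 14
step 6: x = 6
step 7: x = 30
step 8: x = 38
step 9: x = 14
step 10: x = 6
step 11: x = 30
step 12: x = 38
step 13: x = 14
step 14: x = 6
step 15: x = 30
step 16: x = 38
The first disagreement with the log is at step 5, where the value should be x = 14.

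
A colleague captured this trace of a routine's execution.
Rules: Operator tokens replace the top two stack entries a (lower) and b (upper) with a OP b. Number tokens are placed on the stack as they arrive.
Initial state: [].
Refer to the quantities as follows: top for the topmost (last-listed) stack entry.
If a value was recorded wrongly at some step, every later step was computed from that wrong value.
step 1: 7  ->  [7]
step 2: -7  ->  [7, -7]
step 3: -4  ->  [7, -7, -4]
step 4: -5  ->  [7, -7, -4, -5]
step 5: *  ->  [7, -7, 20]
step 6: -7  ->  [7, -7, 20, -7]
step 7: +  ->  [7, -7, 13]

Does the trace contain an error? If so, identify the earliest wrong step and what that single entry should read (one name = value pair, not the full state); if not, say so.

Step 1: push 7: top = 7 — confirmed correct.
Step 2: push -7: top = -7 — consistent with the trace.
Step 3: push -4: top = -4 — agrees with the trace.
Step 4: push -5: top = -5 — checks out.
Step 5: -4 * -5 = 20 — checks out.
Step 6: push -7: top = -7 — confirmed correct.
Step 7: 20 + -7 = 13 — no discrepancy.
All entries verified; no error found.

no error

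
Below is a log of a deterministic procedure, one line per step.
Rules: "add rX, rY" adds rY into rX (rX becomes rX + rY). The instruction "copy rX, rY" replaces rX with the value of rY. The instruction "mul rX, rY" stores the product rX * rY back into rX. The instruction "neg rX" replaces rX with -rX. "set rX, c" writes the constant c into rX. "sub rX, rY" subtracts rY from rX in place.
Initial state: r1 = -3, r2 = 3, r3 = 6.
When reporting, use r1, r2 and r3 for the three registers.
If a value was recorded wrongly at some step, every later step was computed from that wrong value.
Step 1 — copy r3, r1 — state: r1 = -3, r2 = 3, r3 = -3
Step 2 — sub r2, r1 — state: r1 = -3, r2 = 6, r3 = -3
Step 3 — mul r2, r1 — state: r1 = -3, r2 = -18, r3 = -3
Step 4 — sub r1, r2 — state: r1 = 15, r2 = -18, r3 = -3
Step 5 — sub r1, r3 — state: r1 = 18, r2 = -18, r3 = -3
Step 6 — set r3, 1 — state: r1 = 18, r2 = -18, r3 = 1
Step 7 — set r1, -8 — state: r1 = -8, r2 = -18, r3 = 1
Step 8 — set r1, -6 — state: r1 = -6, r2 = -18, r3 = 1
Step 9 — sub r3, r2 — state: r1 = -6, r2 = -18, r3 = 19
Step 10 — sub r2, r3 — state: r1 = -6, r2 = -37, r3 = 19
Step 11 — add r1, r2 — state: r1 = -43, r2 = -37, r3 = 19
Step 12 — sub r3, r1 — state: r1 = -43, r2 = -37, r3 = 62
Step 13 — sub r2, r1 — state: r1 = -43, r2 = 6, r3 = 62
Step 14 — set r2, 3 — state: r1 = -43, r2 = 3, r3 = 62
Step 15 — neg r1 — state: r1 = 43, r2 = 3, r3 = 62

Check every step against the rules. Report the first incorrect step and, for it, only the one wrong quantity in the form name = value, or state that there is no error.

Recomputing the run from the initial state:
step 1: r1 = -3, r2 = 3, r3 = -3
step 2: r1 = -3, r2 = 6, r3 = -3
step 3: r1 = -3, r2 = -18, r3 = -3
step 4: r1 = 15, r2 = -18, r3 = -3
step 5: r1 = 18, r2 = -18, r3 = -3
step 6: r1 = 18, r2 = -18, r3 = 1
step 7: r1 = -8, r2 = -18, r3 = 1
step 8: r1 = -6, r2 = -18, r3 = 1
step 9: r1 = -6, r2 = -18, r3 = 19
step 10: r1 = -6, r2 = -37, r3 = 19
step 11: r1 = -43, r2 = -37, r3 = 19
step 12: r1 = -43, r2 = -37, r3 = 62
step 13: r1 = -43, r2 = 6, r3 = 62
step 14: r1 = -43, r2 = 3, r3 = 62
step 15: r1 = 43, r2 = 3, r3 = 62
This matches the log at every step.

no error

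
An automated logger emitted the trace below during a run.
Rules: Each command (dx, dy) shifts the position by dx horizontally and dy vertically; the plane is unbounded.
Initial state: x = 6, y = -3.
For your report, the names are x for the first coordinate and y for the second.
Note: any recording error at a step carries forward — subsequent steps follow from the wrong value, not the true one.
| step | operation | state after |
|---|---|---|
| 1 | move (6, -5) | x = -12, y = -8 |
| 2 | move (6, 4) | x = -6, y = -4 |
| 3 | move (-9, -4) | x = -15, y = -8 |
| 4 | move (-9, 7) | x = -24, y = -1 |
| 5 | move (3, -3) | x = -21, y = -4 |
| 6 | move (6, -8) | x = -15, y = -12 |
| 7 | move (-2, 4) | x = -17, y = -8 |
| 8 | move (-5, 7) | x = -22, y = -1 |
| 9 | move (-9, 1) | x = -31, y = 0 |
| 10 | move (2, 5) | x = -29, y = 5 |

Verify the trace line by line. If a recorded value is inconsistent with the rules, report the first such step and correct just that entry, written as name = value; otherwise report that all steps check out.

step 1, x = 12

Recomputing the run from the initial state:
step 1: x = 12, y = -8
step 2: x = 18, y = -4
step 3: x = 9, y = -8
step 4: x = 0, y = -1
step 5: x = 3, y = -4
step 6: x = 9, y = -12
step 7: x = 7, y = -8
step 8: x = 2, y = -1
step 9: x = -7, y = 0
step 10: x = -5, y = 5
The first disagreement with the trace is at step 1, where the value should be x = 12.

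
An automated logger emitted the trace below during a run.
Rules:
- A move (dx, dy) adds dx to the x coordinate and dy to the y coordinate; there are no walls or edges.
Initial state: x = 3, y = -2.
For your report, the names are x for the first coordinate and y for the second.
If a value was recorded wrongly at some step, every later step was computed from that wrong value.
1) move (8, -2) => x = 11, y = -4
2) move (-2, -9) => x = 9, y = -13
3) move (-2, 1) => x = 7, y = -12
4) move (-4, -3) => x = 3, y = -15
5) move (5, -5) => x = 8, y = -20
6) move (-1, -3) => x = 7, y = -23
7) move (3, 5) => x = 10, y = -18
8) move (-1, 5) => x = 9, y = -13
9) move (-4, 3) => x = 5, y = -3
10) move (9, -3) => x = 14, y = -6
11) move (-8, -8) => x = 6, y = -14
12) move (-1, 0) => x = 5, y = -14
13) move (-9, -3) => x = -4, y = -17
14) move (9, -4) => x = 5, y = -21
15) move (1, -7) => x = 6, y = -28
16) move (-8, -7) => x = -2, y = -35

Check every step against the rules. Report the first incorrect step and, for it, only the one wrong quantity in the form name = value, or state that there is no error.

Step 1: x = 3 + (8) = 11, y = -2 + (-2) = -4 — same as recorded.
Step 2: x = 11 + (-2) = 9, y = -4 + (-9) = -13 — in agreement.
Step 3: x = 9 + (-2) = 7, y = -13 + (1) = -12 — consistent with the trace.
Step 4: x = 7 + (-4) = 3, y = -12 + (-3) = -15 — verified.
Step 5: x = 3 + (5) = 8, y = -15 + (-5) = -20 — agrees with the trace.
Step 6: x = 8 + (-1) = 7, y = -20 + (-3) = -23 — in agreement.
Step 7: x = 7 + (3) = 10, y = -23 + (5) = -18 — same as recorded.
Step 8: x = 10 + (-1) = 9, y = -18 + (5) = -13 — verified.
Step 9: x = 9 + (-4) = 5, y = -13 + (3) = -10 — first mismatch against the trace.
That makes step 9 the first incorrect line — y = -10 is what it should show.

step 9, y = -10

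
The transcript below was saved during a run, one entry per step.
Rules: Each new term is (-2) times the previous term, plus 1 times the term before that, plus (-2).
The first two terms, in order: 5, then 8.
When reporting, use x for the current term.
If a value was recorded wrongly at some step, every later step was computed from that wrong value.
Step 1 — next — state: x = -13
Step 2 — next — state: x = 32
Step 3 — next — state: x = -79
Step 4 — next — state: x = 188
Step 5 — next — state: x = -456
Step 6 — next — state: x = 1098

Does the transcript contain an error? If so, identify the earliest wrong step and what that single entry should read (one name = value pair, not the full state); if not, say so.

1. x = -2*(8) + (1)*(5) + (-2) = -13 (verified)
2. x = -2*(-13) + (1)*(8) + (-2) = 32 (consistent with the transcript)
3. x = -2*(32) + (1)*(-13) + (-2) = -79 (exactly as logged)
4. x = -2*(-79) + (1)*(32) + (-2) = 188 (consistent with the transcript)
5. x = -2*(188) + (1)*(-79) + (-2) = -457 (a discrepancy with the transcript)
That makes step 5 the first incorrect line — x = -457 is what it should show.

step 5, x = -457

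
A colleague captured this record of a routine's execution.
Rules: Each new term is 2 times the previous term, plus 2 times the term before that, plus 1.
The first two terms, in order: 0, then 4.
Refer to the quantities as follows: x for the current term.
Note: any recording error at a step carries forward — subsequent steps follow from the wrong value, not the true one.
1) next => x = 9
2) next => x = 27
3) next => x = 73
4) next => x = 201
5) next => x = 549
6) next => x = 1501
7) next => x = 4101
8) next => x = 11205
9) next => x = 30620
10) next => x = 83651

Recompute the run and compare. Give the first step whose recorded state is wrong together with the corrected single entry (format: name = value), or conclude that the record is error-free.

Step 1: x = 2*(4) + (2)*(0) + (1) = 9 — no discrepancy.
Step 2: x = 2*(9) + (2)*(4) + (1) = 27 — in agreement.
Step 3: x = 2*(27) + (2)*(9) + (1) = 73 — consistent with the record.
Step 4: x = 2*(73) + (2)*(27) + (1) = 201 — agrees with the record.
Step 5: x = 2*(201) + (2)*(73) + (1) = 549 — checks out.
Step 6: x = 2*(549) + (2)*(201) + (1) = 1501 — agrees with the record.
Step 7: x = 2*(1501) + (2)*(549) + (1) = 4101 — checks out.
Step 8: x = 2*(4101) + (2)*(1501) + (1) = 11205 — exactly as logged.
Step 9: x = 2*(11205) + (2)*(4101) + (1) = 30613 — the record disagrees here.
The audit stops at step 9: the recorded entry is wrong and should be x = 30613.

step 9, x = 30613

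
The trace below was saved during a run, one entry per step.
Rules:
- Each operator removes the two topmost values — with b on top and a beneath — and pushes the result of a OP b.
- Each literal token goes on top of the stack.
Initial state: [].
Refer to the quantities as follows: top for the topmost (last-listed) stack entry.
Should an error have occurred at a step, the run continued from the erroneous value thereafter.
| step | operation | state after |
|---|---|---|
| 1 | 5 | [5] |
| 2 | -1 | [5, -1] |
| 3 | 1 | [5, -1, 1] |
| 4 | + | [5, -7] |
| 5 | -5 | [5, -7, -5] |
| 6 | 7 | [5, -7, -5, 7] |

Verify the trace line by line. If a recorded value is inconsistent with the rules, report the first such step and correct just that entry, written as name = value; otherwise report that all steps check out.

step 4, top = 0

step 1: push 5: top = 5 -> consistent with the trace
step 2: push -1: top = -1 -> agrees with the trace
step 3: push 1: top = 1 -> verified
step 4: -1 + 1 = 0 -> a discrepancy with the trace
So the first discrepancy is step 4, where the right value is top = 0.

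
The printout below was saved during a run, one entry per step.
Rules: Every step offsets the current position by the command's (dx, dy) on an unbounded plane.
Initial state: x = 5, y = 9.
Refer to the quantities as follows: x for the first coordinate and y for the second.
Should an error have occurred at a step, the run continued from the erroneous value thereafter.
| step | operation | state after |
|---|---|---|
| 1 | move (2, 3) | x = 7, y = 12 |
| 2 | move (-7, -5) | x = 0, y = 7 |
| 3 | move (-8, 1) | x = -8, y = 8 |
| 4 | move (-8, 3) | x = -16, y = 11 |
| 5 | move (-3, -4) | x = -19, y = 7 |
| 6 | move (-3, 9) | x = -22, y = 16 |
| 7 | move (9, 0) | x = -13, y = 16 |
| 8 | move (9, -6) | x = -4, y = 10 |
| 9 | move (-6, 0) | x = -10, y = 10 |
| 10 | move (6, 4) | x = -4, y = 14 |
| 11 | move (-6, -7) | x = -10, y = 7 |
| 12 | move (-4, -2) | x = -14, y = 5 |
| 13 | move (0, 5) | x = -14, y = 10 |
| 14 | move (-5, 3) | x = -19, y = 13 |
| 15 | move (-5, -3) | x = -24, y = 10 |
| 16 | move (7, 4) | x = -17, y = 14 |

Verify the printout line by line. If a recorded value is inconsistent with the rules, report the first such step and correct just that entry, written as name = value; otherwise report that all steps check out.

no error

1. x = 5 + (2) = 7, y = 9 + (3) = 12 (matches)
2. x = 7 + (-7) = 0, y = 12 + (-5) = 7 (same as recorded)
3. x = 0 + (-8) = -8, y = 7 + (1) = 8 (same as recorded)
4. x = -8 + (-8) = -16, y = 8 + (3) = 11 (no discrepancy)
5. x = -16 + (-3) = -19, y = 11 + (-4) = 7 (confirmed correct)
6. x = -19 + (-3) = -22, y = 7 + (9) = 16 (matches)
7. x = -22 + (9) = -13, y = 16 + (0) = 16 (verified)
8. x = -13 + (9) = -4, y = 16 + (-6) = 10 (consistent with the printout)
9. x = -4 + (-6) = -10, y = 10 + (0) = 10 (exactly as logged)
10. x = -10 + (6) = -4, y = 10 + (4) = 14 (no discrepancy)
11. x = -4 + (-6) = -10, y = 14 + (-7) = 7 (same as recorded)
12. x = -10 + (-4) = -14, y = 7 + (-2) = 5 (no discrepancy)
13. x = -14 + (0) = -14, y = 5 + (5) = 10 (exactly as logged)
14. x = -14 + (-5) = -19, y = 10 + (3) = 13 (no discrepancy)
15. x = -19 + (-5) = -24, y = 13 + (-3) = 10 (no discrepancy)
16. x = -24 + (7) = -17, y = 10 + (4) = 14 (agrees with the printout)
No step deviates from the rules.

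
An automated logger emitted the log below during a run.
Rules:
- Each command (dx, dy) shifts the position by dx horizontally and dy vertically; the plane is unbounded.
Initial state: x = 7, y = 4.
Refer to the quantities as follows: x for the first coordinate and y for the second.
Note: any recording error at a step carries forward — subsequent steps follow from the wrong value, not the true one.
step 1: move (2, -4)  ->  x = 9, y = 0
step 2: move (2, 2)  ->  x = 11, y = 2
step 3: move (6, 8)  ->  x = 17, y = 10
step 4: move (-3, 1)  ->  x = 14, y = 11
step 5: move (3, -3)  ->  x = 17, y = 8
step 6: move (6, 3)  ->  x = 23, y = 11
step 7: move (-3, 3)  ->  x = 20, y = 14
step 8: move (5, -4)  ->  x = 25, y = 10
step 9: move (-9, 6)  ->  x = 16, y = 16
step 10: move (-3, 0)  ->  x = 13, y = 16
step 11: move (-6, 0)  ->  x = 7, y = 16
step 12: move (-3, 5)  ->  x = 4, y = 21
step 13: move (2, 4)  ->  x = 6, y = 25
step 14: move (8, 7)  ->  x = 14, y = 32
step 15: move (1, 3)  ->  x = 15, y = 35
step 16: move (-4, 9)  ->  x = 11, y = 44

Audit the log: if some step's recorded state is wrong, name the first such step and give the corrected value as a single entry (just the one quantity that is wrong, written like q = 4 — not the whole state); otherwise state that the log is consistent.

no error

Step 1: x = 7 + (2) = 9, y = 4 + (-4) = 0 — in agreement.
Step 2: x = 9 + (2) = 11, y = 0 + (2) = 2 — verified.
Step 3: x = 11 + (6) = 17, y = 2 + (8) = 10 — in agreement.
Step 4: x = 17 + (-3) = 14, y = 10 + (1) = 11 — agrees with the log.
Step 5: x = 14 + (3) = 17, y = 11 + (-3) = 8 — agrees with the log.
Step 6: x = 17 + (6) = 23, y = 8 + (3) = 11 — checks out.
Step 7: x = 23 + (-3) = 20, y = 11 + (3) = 14 — same as recorded.
Step 8: x = 20 + (5) = 25, y = 14 + (-4) = 10 — same as recorded.
Step 9: x = 25 + (-9) = 16, y = 10 + (6) = 16 — confirmed correct.
Step 10: x = 16 + (-3) = 13, y = 16 + (0) = 16 — no discrepancy.
Step 11: x = 13 + (-6) = 7, y = 16 + (0) = 16 — checks out.
Step 12: x = 7 + (-3) = 4, y = 16 + (5) = 21 — consistent with the log.
Step 13: x = 4 + (2) = 6, y = 21 + (4) = 25 — verified.
Step 14: x = 6 + (8) = 14, y = 25 + (7) = 32 — verified.
Step 15: x = 14 + (1) = 15, y = 32 + (3) = 35 — verified.
Step 16: x = 15 + (-4) = 11, y = 35 + (9) = 44 — exactly as logged.
No step deviates from the rules.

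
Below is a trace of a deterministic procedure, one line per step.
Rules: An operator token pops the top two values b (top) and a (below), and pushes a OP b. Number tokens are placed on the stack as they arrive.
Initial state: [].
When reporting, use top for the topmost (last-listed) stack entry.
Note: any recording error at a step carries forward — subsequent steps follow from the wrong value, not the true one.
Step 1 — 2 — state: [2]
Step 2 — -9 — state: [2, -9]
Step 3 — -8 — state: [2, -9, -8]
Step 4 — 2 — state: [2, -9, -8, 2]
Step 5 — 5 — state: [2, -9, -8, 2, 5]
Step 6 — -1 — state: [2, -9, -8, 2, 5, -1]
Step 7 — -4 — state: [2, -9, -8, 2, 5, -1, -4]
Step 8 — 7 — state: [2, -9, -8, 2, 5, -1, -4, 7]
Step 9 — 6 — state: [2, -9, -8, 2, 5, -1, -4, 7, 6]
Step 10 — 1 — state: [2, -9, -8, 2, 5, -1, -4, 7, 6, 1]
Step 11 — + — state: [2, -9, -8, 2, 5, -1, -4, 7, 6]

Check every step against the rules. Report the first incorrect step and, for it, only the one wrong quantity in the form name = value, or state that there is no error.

Recomputing the run from the initial state:
step 1: [2]
step 2: [2, -9]
step 3: [2, -9, -8]
step 4: [2, -9, -8, 2]
step 5: [2, -9, -8, 2, 5]
step 6: [2, -9, -8, 2, 5, -1]
step 7: [2, -9, -8, 2, 5, -1, -4]
step 8: [2, -9, -8, 2, 5, -1, -4, 7]
step 9: [2, -9, -8, 2, 5, -1, -4, 7, 6]
step 10: [2, -9, -8, 2, 5, -1, -4, 7, 6, 1]
step 11: [2, -9, -8, 2, 5, -1, -4, 7, 7]
The first disagreement with the trace is at step 11, where the value should be top = 7.

step 11, top = 7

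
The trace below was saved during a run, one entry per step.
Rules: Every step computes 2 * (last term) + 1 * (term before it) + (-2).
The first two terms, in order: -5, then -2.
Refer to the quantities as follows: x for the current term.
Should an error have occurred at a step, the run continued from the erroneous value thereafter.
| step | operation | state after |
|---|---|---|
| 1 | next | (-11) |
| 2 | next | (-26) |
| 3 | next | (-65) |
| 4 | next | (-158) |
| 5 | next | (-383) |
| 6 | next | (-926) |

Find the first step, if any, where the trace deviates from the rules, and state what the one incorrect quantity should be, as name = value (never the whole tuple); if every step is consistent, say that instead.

no error

Step 1: x = 2*(-2) + (1)*(-5) + (-2) = -11 — in agreement.
Step 2: x = 2*(-11) + (1)*(-2) + (-2) = -26 — confirmed correct.
Step 3: x = 2*(-26) + (1)*(-11) + (-2) = -65 — verified.
Step 4: x = 2*(-65) + (1)*(-26) + (-2) = -158 — in agreement.
Step 5: x = 2*(-158) + (1)*(-65) + (-2) = -383 — agrees with the trace.
Step 6: x = 2*(-383) + (1)*(-158) + (-2) = -926 — consistent with the trace.
The recomputation confirms every line.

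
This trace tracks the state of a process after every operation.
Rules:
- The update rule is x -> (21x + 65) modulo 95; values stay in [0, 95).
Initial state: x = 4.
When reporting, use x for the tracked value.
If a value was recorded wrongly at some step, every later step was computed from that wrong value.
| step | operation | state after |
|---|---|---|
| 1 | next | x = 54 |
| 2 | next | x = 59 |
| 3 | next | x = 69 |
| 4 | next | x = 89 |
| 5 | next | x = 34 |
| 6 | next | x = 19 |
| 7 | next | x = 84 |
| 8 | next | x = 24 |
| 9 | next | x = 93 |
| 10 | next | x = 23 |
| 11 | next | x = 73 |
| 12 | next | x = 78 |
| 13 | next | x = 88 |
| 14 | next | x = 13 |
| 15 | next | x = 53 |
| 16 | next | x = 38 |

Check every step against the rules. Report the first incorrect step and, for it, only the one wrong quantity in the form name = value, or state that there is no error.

step 9, x = 94

1. x = (21*4 + 65) mod 95 = 54 (no discrepancy)
2. x = (21*54 + 65) mod 95 = 59 (matches)
3. x = (21*59 + 65) mod 95 = 69 (agrees with the trace)
4. x = (21*69 + 65) mod 95 = 89 (consistent with the trace)
5. x = (21*89 + 65) mod 95 = 34 (agrees with the trace)
6. x = (21*34 + 65) mod 95 = 19 (no discrepancy)
7. x = (21*19 + 65) mod 95 = 84 (checks out)
8. x = (21*84 + 65) mod 95 = 24 (checks out)
9. x = (21*24 + 65) mod 95 = 94 (not what was recorded)
The earliest wrong entry is at step 9: it should read x = 94.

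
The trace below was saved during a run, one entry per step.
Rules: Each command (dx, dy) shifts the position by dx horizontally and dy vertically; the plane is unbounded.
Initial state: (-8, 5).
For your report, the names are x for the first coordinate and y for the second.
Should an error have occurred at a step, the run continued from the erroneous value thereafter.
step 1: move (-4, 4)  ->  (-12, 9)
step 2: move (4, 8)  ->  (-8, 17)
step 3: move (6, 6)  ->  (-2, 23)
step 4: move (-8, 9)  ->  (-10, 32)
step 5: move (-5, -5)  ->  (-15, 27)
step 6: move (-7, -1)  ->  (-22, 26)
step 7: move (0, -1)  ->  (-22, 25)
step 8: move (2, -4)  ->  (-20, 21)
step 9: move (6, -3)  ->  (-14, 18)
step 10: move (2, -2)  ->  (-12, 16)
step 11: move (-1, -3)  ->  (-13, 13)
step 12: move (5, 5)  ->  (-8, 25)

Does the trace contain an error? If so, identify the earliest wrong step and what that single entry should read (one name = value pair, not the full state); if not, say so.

step 12, y = 18

Recomputing the run from the initial state:
step 1: x = -12, y = 9
step 2: x = -8, y = 17
step 3: x = -2, y = 23
step 4: x = -10, y = 32
step 5: x = -15, y = 27
step 6: x = -22, y = 26
step 7: x = -22, y = 25
step 8: x = -20, y = 21
step 9: x = -14, y = 18
step 10: x = -12, y = 16
step 11: x = -13, y = 13
step 12: x = -8, y = 18
The first disagreement with the trace is at step 12, where the value should be y = 18.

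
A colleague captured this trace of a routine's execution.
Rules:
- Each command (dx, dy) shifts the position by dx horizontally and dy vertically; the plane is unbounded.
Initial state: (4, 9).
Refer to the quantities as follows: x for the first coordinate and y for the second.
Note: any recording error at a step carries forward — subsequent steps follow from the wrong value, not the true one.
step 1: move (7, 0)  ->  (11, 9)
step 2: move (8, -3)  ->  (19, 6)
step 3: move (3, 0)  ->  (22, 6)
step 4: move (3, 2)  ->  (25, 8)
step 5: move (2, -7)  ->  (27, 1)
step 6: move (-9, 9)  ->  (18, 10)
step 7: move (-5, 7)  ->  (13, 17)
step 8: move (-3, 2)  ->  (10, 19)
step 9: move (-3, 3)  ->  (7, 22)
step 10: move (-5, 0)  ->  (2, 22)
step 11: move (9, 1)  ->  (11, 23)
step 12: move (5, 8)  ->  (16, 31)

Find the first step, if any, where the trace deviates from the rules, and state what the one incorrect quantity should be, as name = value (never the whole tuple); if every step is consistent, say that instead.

1. x = 4 + (7) = 11, y = 9 + (0) = 9 (confirmed correct)
2. x = 11 + (8) = 19, y = 9 + (-3) = 6 (matches)
3. x = 19 + (3) = 22, y = 6 + (0) = 6 (agrees with the trace)
4. x = 22 + (3) = 25, y = 6 + (2) = 8 (confirmed correct)
5. x = 25 + (2) = 27, y = 8 + (-7) = 1 (verified)
6. x = 27 + (-9) = 18, y = 1 + (9) = 10 (consistent with the trace)
7. x = 18 + (-5) = 13, y = 10 + (7) = 17 (checks out)
8. x = 13 + (-3) = 10, y = 17 + (2) = 19 (checks out)
9. x = 10 + (-3) = 7, y = 19 + (3) = 22 (verified)
10. x = 7 + (-5) = 2, y = 22 + (0) = 22 (in agreement)
11. x = 2 + (9) = 11, y = 22 + (1) = 23 (confirmed correct)
12. x = 11 + (5) = 16, y = 23 + (8) = 31 (no discrepancy)
No step deviates from the rules.

no error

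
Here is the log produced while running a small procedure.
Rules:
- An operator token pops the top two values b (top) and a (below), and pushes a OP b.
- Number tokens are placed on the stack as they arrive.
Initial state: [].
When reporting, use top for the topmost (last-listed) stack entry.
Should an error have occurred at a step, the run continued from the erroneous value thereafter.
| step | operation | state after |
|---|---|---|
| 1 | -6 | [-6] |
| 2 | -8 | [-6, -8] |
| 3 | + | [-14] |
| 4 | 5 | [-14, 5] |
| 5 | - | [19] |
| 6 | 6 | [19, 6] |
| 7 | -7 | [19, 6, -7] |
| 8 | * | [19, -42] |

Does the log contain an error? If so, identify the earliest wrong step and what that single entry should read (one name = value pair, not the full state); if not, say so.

step 5, top = -19

1. push -6: top = -6 (confirmed correct)
2. push -8: top = -8 (exactly as logged)
3. -6 + -8 = -14 (same as recorded)
4. push 5: top = 5 (agrees with the log)
5. -14 - 5 = -19 (this is not what the log shows)
So the first discrepancy is step 5, where the right value is top = -19.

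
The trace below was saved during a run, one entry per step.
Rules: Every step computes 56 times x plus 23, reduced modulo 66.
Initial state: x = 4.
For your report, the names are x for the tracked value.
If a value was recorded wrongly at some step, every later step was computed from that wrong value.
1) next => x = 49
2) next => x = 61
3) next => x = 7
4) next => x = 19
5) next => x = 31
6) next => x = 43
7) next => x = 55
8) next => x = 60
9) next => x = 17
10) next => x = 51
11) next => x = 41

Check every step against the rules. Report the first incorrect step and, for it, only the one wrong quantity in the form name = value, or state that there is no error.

1. x = (56*4 + 23) mod 66 = 49 (no discrepancy)
2. x = (56*49 + 23) mod 66 = 61 (verified)
3. x = (56*61 + 23) mod 66 = 7 (in agreement)
4. x = (56*7 + 23) mod 66 = 19 (same as recorded)
5. x = (56*19 + 23) mod 66 = 31 (matches)
6. x = (56*31 + 23) mod 66 = 43 (checks out)
7. x = (56*43 + 23) mod 66 = 55 (no discrepancy)
8. x = (56*55 + 23) mod 66 = 1 (this is not what the trace shows)
First incorrect step: 8; the correct value is x = 1.

step 8, x = 1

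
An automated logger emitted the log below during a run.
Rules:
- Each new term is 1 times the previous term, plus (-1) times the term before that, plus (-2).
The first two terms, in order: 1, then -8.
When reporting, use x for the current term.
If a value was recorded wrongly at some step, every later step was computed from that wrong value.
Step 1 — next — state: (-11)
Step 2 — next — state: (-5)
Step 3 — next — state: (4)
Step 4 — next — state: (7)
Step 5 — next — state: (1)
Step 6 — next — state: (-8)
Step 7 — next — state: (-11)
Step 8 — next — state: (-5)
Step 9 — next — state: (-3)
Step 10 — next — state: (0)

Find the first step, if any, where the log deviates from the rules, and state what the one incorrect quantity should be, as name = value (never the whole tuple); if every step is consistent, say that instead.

Recomputing the run from the initial state:
step 1: x = -11
step 2: x = -5
step 3: x = 4
step 4: x = 7
step 5: x = 1
step 6: x = -8
step 7: x = -11
step 8: x = -5
step 9: x = 4
step 10: x = 7
The first disagreement with the log is at step 9, where the value should be x = 4.

step 9, x = 4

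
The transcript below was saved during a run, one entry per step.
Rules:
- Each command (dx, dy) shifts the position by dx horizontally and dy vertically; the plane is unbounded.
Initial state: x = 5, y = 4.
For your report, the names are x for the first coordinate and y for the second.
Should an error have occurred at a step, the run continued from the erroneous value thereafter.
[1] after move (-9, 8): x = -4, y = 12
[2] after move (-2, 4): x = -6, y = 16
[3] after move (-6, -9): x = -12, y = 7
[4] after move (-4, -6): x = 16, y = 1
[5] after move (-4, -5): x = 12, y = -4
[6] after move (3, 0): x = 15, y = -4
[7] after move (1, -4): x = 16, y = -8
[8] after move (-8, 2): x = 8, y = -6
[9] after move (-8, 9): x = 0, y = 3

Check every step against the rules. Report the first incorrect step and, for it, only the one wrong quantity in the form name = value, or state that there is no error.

step 1: x = 5 + (-9) = -4, y = 4 + (8) = 12 -> checks out
step 2: x = -4 + (-2) = -6, y = 12 + (4) = 16 -> exactly as logged
step 3: x = -6 + (-6) = -12, y = 16 + (-9) = 7 -> agrees with the transcript
step 4: x = -12 + (-4) = -16, y = 7 + (-6) = 1 -> not what was recorded
So the first discrepancy is step 4, where the right value is x = -16.

step 4, x = -16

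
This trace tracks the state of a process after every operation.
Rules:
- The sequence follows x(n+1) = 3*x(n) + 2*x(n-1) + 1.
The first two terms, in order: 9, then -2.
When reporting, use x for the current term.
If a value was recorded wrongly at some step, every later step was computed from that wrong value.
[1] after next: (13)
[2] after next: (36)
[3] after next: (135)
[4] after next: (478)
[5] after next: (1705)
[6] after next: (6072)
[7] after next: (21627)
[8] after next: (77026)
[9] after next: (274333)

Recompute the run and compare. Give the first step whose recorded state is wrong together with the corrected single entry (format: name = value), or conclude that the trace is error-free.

1. x = 3*(-2) + (2)*(9) + (1) = 13 (matches)
2. x = 3*(13) + (2)*(-2) + (1) = 36 (in agreement)
3. x = 3*(36) + (2)*(13) + (1) = 135 (confirmed correct)
4. x = 3*(135) + (2)*(36) + (1) = 478 (matches)
5. x = 3*(478) + (2)*(135) + (1) = 1705 (no discrepancy)
6. x = 3*(1705) + (2)*(478) + (1) = 6072 (exactly as logged)
7. x = 3*(6072) + (2)*(1705) + (1) = 21627 (confirmed correct)
8. x = 3*(21627) + (2)*(6072) + (1) = 77026 (verified)
9. x = 3*(77026) + (2)*(21627) + (1) = 274333 (agrees with the trace)
Every step is consistent.

no error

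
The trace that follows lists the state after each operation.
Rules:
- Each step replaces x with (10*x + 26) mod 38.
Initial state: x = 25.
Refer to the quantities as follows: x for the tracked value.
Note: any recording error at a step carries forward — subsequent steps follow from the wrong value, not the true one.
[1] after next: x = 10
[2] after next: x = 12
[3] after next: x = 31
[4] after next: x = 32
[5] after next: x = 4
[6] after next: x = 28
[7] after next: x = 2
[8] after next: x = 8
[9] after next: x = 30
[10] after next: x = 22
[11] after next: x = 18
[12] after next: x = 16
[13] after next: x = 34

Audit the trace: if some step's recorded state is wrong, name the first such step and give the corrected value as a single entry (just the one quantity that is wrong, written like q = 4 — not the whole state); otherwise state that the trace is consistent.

step 3, x = 32

1. x = (10*25 + 26) mod 38 = 10 (checks out)
2. x = (10*10 + 26) mod 38 = 12 (same as recorded)
3. x = (10*12 + 26) mod 38 = 32 (not what was recorded)
Step 3 is the first one off; corrected, x = 32.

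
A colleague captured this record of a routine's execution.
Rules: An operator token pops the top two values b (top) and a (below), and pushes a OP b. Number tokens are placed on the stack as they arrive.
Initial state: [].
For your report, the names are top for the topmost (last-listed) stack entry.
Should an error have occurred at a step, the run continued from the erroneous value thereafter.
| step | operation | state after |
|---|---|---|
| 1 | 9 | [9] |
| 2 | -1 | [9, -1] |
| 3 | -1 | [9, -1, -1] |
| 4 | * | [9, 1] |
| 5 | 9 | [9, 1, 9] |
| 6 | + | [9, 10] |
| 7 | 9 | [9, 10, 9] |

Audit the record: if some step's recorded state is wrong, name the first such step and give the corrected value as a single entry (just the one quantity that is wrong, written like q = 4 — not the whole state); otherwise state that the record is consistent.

Step 1: push 9: top = 9 — confirmed correct.
Step 2: push -1: top = -1 — same as recorded.
Step 3: push -1: top = -1 — confirmed correct.
Step 4: -1 * -1 = 1 — verified.
Step 5: push 9: top = 9 — no discrepancy.
Step 6: 1 + 9 = 10 — matches.
Step 7: push 9: top = 9 — same as recorded.
Each recorded entry agrees with the recomputation.

no error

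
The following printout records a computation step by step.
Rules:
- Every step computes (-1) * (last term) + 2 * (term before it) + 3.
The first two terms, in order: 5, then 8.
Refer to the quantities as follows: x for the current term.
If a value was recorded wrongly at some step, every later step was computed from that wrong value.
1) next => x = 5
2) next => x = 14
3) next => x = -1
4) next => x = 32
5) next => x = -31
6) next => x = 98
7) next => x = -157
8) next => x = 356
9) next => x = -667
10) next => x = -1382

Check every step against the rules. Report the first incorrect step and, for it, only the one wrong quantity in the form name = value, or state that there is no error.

step 1: x = -1*(8) + (2)*(5) + (3) = 5 -> consistent with the printout
step 2: x = -1*(5) + (2)*(8) + (3) = 14 -> confirmed correct
step 3: x = -1*(14) + (2)*(5) + (3) = -1 -> same as recorded
step 4: x = -1*(-1) + (2)*(14) + (3) = 32 -> agrees with the printout
step 5: x = -1*(32) + (2)*(-1) + (3) = -31 -> agrees with the printout
step 6: x = -1*(-31) + (2)*(32) + (3) = 98 -> agrees with the printout
step 7: x = -1*(98) + (2)*(-31) + (3) = -157 -> consistent with the printout
step 8: x = -1*(-157) + (2)*(98) + (3) = 356 -> no discrepancy
step 9: x = -1*(356) + (2)*(-157) + (3) = -667 -> verified
step 10: x = -1*(-667) + (2)*(356) + (3) = 1382 -> the printout disagrees here
Step 10 is the first one off; corrected, x = 1382.

step 10, x = 1382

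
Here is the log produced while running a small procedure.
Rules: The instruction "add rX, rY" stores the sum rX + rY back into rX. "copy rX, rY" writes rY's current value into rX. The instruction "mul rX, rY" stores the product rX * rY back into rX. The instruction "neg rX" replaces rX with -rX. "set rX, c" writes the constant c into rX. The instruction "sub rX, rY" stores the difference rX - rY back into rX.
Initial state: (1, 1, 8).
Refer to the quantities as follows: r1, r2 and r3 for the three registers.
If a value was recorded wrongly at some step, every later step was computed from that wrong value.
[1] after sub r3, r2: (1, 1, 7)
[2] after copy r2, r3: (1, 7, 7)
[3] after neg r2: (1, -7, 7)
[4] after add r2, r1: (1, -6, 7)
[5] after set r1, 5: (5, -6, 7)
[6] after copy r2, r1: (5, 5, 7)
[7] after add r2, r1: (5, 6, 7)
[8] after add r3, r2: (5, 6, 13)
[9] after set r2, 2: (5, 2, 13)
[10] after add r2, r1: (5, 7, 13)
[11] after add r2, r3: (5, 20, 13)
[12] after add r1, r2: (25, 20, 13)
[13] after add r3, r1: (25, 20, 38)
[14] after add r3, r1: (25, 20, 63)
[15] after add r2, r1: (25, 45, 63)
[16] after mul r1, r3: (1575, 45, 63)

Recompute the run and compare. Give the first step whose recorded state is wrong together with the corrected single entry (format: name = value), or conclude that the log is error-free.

Recomputing the run from the initial state:
step 1: r1 = 1, r2 = 1, r3 = 7
step 2: r1 = 1, r2 = 7, r3 = 7
step 3: r1 = 1, r2 = -7, r3 = 7
step 4: r1 = 1, r2 = -6, r3 = 7
step 5: r1 = 5, r2 = -6, r3 = 7
step 6: r1 = 5, r2 = 5, r3 = 7
step 7: r1 = 5, r2 = 10, r3 = 7
step 8: r1 = 5, r2 = 10, r3 = 17
step 9: r1 = 5, r2 = 2, r3 = 17
step 10: r1 = 5, r2 = 7, r3 = 17
step 11: r1 = 5, r2 = 24, r3 = 17
step 12: r1 = 29, r2 = 24, r3 = 17
step 13: r1 = 29, r2 = 24, r3 = 46
step 14: r1 = 29, r2 = 24, r3 = 75
step 15: r1 = 29, r2 = 53, r3 = 75
step 16: r1 = 2175, r2 = 53, r3 = 75
The first disagreement with the log is at step 7, where the value should be r2 = 10.

step 7, r2 = 10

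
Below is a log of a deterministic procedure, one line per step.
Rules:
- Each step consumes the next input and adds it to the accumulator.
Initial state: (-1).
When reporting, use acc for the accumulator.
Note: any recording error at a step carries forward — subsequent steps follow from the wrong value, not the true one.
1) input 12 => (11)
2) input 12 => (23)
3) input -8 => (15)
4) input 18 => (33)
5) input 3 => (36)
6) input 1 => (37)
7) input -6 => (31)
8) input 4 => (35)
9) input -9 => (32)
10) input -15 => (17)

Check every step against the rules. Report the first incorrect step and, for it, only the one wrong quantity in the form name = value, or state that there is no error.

step 9, acc = 26

Step 1: acc = -1 + 12 = 11 — matches.
Step 2: acc = 11 + 12 = 23 — matches.
Step 3: acc = 23 + -8 = 15 — consistent with the log.
Step 4: acc = 15 + 18 = 33 — verified.
Step 5: acc = 33 + 3 = 36 — same as recorded.
Step 6: acc = 36 + 1 = 37 — agrees with the log.
Step 7: acc = 37 + -6 = 31 — in agreement.
Step 8: acc = 31 + 4 = 35 — agrees with the log.
Step 9: acc = 35 + -9 = 26 — the log has a different value.
The earliest wrong entry is at step 9: it should read acc = 26.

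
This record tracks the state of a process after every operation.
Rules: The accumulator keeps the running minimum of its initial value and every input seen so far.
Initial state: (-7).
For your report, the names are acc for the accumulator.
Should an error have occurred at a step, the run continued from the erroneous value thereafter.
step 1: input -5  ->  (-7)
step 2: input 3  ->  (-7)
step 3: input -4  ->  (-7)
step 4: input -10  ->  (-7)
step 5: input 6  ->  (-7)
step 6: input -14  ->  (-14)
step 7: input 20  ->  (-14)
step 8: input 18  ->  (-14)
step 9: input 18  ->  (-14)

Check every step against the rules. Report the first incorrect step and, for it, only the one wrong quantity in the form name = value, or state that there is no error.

step 4, acc = -10

Recomputing the run from the initial state:
step 1: acc = -7
step 2: acc = -7
step 3: acc = -7
step 4: acc = -10
step 5: acc = -10
step 6: acc = -14
step 7: acc = -14
step 8: acc = -14
step 9: acc = -14
The first disagreement with the record is at step 4, where the value should be acc = -10.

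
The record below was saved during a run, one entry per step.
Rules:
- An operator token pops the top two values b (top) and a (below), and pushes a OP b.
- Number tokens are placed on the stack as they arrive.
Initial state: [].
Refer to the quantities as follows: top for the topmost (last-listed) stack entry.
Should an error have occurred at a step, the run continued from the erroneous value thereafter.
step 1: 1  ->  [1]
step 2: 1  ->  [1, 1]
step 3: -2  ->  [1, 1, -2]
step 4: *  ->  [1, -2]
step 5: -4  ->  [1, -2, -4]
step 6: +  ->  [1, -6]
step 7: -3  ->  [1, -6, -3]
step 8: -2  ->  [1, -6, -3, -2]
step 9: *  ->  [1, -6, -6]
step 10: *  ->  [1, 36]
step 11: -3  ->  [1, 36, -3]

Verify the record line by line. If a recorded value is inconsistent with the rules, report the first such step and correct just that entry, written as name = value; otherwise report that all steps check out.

Recomputing the run from the initial state:
step 1: [1]
step 2: [1, 1]
step 3: [1, 1, -2]
step 4: [1, -2]
step 5: [1, -2, -4]
step 6: [1, -6]
step 7: [1, -6, -3]
step 8: [1, -6, -3, -2]
step 9: [1, -6, 6]
step 10: [1, -36]
step 11: [1, -36, -3]
The first disagreement with the record is at step 9, where the value should be top = 6.

step 9, top = 6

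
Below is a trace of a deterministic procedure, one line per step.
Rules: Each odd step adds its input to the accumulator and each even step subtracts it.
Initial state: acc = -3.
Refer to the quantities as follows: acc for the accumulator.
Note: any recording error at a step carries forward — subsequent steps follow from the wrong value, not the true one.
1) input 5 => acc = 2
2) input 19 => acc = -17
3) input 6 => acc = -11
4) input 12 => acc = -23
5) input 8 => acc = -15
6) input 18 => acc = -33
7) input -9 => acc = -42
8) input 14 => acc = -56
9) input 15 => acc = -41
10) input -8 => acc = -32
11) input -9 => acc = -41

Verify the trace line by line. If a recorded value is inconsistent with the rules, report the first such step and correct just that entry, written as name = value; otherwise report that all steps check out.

step 10, acc = -33

Recomputing the run from the initial state:
step 1: acc = 2
step 2: acc = -17
step 3: acc = -11
step 4: acc = -23
step 5: acc = -15
step 6: acc = -33
step 7: acc = -42
step 8: acc = -56
step 9: acc = -41
step 10: acc = -33
step 11: acc = -42
The first disagreement with the trace is at step 10, where the value should be acc = -33.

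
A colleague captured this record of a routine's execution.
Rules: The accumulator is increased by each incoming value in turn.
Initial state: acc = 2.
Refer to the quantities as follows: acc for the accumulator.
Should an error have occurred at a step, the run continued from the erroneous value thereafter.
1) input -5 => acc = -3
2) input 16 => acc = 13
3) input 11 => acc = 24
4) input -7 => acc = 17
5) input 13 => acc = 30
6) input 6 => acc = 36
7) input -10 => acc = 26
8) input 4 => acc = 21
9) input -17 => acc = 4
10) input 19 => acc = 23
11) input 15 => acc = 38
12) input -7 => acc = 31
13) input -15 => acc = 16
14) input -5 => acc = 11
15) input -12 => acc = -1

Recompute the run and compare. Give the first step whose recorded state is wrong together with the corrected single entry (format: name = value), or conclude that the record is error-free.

Step 1: acc = 2 + -5 = -3 — consistent with the record.
Step 2: acc = -3 + 16 = 13 — exactly as logged.
Step 3: acc = 13 + 11 = 24 — agrees with the record.
Step 4: acc = 24 + -7 = 17 — checks out.
Step 5: acc = 17 + 13 = 30 — agrees with the record.
Step 6: acc = 30 + 6 = 36 — exactly as logged.
Step 7: acc = 36 + -10 = 26 — matches.
Step 8: acc = 26 + 4 = 30 — the record disagrees here.
That makes step 8 the first incorrect line — acc = 30 is what it should show.

step 8, acc = 30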